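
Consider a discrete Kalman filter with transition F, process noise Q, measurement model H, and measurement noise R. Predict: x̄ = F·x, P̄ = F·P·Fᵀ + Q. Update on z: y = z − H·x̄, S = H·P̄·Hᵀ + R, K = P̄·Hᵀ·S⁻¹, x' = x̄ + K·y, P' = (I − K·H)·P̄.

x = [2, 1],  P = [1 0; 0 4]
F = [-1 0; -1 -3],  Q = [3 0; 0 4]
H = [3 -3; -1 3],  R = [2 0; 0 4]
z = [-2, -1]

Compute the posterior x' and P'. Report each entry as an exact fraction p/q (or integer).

x̄ = F·x = [-2, -5]
P̄ = F·P·Fᵀ + Q = [4 1; 1 41]
y = z − H·x̄ = [-11, 12]
S = H·P̄·Hᵀ + R = [389 -369; -369 371]
K = P̄·Hᵀ·S⁻¹ = [1485/4079 1466/4079; 249/4079 1589/4079]
x' = x̄ + K·y = [-6901/4079, -4066/4079]
P' = (I − K·H)·P̄ = [4417/4079 3427/4079; 3427/4079 3261/4079]

x' = [-6901/4079, -4066/4079]
P' = [4417/4079 3427/4079; 3427/4079 3261/4079]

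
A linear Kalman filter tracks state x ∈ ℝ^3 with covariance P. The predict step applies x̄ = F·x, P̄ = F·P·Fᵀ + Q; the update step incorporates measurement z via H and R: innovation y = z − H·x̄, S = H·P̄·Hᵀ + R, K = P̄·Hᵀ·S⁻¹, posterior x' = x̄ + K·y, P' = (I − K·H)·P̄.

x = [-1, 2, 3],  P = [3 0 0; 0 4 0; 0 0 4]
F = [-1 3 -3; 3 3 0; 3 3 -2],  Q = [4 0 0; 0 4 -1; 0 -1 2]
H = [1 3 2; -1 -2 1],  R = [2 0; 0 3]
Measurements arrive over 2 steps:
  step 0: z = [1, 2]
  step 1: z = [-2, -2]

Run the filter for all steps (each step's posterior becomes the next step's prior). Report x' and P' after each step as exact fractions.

step 0: x̄ = F·x = [-2, 3, -3]
step 0: P̄ = F·P·Fᵀ + Q = [79 27 51; 27 67 62; 51 62 81]
step 0: y = z − H·x̄ = [0, 9]
step 0: S = H·P̄·Hᵀ + R = [2118 -567; -567 189]
step 0: K = P̄·Hᵀ·S⁻¹ = [16/417 -8374/26271; 55/417 -374/2919; 39/139 9047/26271]
step 0: x' = x̄ + K·y = [-14212/2919, 1797/973, 290/2919]
step 0: P' = (I − K·H)·P̄ = [1124645/26271 -17575/973 150473/26271; -17575/973 23027/2919 -7793/2919; 150473/26271 -7793/2919 37340/26271]
step 1: x̄ = F·x = [29515/2919, -8821/973, -27043/2919]
step 1: P̄ = F·P·Fᵀ + Q = [8443430/26271 -1692974/8757 -4133114/26271; -1692974/8757 394514/2919 979085/8757; -4133114/26271 979085/8757 2683412/26271]
step 1: y = z − H·x̄ = [98122/2919, -2206/2919]
step 1: S = H·P̄·Hᵀ + R = [39426326/26271 2210107/26271; 2210107/26271 1609679/26271]
step 1: K = P̄·Hᵀ·S⁻¹ = [-719252336/2229803055 -2362955612/2229803055; 624440009/2229803055 410034128/2229803055; 536258003/2229803055 568636721/2229803055]
step 1: x' = x̄ + K·y = [30889999/445960611, 93147587/445960611, -612282895/445960611]
step 1: P' = (I − K·H)·P̄ = [86798320726/2229803055 -35379390454/2229803055 8950672982/2229803055; -35379390454/2229803055 14989549516/2229803055 -4170189038/2229803055; 8950672982/2229803055 -4170189038/2229803055 2316205069/2229803055]

step 0: x' = [-14212/2919, 1797/973, 290/2919], P' = [1124645/26271 -17575/973 150473/26271; -17575/973 23027/2919 -7793/2919; 150473/26271 -7793/2919 37340/26271]
step 1: x' = [30889999/445960611, 93147587/445960611, -612282895/445960611], P' = [86798320726/2229803055 -35379390454/2229803055 8950672982/2229803055; -35379390454/2229803055 14989549516/2229803055 -4170189038/2229803055; 8950672982/2229803055 -4170189038/2229803055 2316205069/2229803055]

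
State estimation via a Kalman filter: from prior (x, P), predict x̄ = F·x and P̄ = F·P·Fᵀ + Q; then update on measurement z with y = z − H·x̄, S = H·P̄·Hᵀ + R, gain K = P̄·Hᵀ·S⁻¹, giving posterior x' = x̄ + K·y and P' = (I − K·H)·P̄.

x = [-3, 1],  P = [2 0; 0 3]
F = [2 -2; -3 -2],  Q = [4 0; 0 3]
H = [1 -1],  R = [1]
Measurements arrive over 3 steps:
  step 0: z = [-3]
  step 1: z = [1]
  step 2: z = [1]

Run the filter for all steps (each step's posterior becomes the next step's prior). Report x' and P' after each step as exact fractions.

step 0: x̄ = F·x = [-8, 7]
step 0: P̄ = F·P·Fᵀ + Q = [24 0; 0 33]
step 0: y = z − H·x̄ = [12]
step 0: S = H·P̄·Hᵀ + R = [58]
step 0: K = P̄·Hᵀ·S⁻¹ = [12/29; -33/58]
step 0: x' = x̄ + K·y = [-88/29, 5/29]
step 0: P' = (I − K·H)·P̄ = [408/29 396/29; 396/29 825/58]
step 1: x̄ = F·x = [-186/29, 254/29]
step 1: P̄ = F·P·Fᵀ + Q = [230/29 -6/29; -6/29 10161/29]
step 1: y = z − H·x̄ = [469/29]
step 1: S = H·P̄·Hᵀ + R = [10432/29]
step 1: K = P̄·Hᵀ·S⁻¹ = [59/2608; -10167/10432]
step 1: x' = x̄ + K·y = [-15773/2608, -73055/10432]
step 1: P' = (I − K·H)·P̄ = [5051/652 20145/2608; 20145/2608 90747/10432]
step 2: x̄ = F·x = [9963/5216, 167693/5216]
step 2: P̄ = F·P·Fᵀ + Q = [20835/2608 9813/2608; 9813/2608 522147/2608]
step 2: y = z − H·x̄ = [81473/2608]
step 2: S = H·P̄·Hᵀ + R = [131491/652]
step 2: K = P̄·Hᵀ·S⁻¹ = [5511/262982; -256167/262982]
step 2: x' = x̄ + K·y = [1348959/525964, 226117/131491]
step 2: P' = (I − K·H)·P̄ = [2077641/262982 1036065/131491; 1036065/131491 2328297/262982]

step 0: x' = [-88/29, 5/29], P' = [408/29 396/29; 396/29 825/58]
step 1: x' = [-15773/2608, -73055/10432], P' = [5051/652 20145/2608; 20145/2608 90747/10432]
step 2: x' = [1348959/525964, 226117/131491], P' = [2077641/262982 1036065/131491; 1036065/131491 2328297/262982]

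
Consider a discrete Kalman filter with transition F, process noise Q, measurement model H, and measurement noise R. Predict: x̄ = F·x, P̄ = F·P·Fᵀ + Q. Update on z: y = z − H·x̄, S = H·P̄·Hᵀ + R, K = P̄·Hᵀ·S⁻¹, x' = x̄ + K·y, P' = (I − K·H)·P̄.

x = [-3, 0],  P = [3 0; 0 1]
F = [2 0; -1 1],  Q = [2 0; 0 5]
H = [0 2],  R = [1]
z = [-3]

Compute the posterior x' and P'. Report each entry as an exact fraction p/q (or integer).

x' = [-114/37, -51/37]
P' = [374/37 -6/37; -6/37 9/37]

x̄ = F·x = [-6, 3]
P̄ = F·P·Fᵀ + Q = [14 -6; -6 9]
y = z − H·x̄ = [-9]
S = H·P̄·Hᵀ + R = [37]
K = P̄·Hᵀ·S⁻¹ = [-12/37; 18/37]
x' = x̄ + K·y = [-114/37, -51/37]
P' = (I − K·H)·P̄ = [374/37 -6/37; -6/37 9/37]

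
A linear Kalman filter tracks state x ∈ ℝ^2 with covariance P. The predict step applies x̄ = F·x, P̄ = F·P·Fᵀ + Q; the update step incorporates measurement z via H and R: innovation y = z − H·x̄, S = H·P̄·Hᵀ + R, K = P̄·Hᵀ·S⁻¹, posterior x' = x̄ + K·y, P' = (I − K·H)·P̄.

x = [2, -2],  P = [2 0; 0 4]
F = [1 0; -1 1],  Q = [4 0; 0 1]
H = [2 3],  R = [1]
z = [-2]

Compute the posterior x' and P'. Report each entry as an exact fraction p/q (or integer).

x̄ = F·x = [2, -4]
P̄ = F·P·Fᵀ + Q = [6 -2; -2 7]
y = z − H·x̄ = [6]
S = H·P̄·Hᵀ + R = [64]
K = P̄·Hᵀ·S⁻¹ = [3/32; 17/64]
x' = x̄ + K·y = [41/16, -77/32]
P' = (I − K·H)·P̄ = [87/16 -115/32; -115/32 159/64]

x' = [41/16, -77/32]
P' = [87/16 -115/32; -115/32 159/64]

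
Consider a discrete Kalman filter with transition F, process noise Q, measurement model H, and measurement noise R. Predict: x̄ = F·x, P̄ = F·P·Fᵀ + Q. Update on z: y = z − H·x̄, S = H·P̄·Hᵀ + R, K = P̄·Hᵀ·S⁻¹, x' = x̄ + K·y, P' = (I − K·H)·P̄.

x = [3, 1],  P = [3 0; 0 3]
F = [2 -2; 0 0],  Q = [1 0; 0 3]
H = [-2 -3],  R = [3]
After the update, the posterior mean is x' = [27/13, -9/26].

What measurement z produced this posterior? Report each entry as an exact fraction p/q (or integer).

z = [-3]

x̄ = F·x = [4, 0]
P̄ = F·P·Fᵀ + Q = [25 0; 0 3]
S = H·P̄·Hᵀ + R = [130]
K = P̄·Hᵀ·S⁻¹ = [-5/13; -9/130]
x' − x̄ = [-25/13, -9/26] = K·y
y = (KᵀK)⁻¹·Kᵀ·(x' − x̄) = [5]
z = y + H·x̄ = [5] + [-8] = [-3]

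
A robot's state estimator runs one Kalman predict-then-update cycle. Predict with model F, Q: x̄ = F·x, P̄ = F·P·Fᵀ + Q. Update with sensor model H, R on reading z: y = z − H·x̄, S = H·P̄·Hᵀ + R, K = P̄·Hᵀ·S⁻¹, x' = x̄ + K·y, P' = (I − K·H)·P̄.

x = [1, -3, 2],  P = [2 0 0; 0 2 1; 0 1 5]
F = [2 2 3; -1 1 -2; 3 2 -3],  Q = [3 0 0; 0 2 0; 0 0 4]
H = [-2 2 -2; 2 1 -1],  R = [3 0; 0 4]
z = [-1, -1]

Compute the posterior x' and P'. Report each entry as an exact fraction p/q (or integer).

x̄ = F·x = [2, -8, -9]
P̄ = F·P·Fᵀ + Q = [76 -31 -25; -31 22 21; -25 21 63]
y = z − H·x̄ = [1, -6]
S = H·P̄·Hᵀ + R = [527 -230; -230 327]
K = P̄·Hᵀ·S⁻¹ = [-20048/119429 39222/119429; 6898/119429 -17427/119429; -32278/119429 -56304/119429]
x' = x̄ + K·y = [-16522/119429, -843972/119429, -769315/119429]
P' = (I − K·H)·P̄ = [62320/119429 -26685/119429 -58933/119429; -26685/119429 1122919/119429 1139257/119429; -58933/119429 1139257/119429 1246607/119429]

x' = [-16522/119429, -843972/119429, -769315/119429]
P' = [62320/119429 -26685/119429 -58933/119429; -26685/119429 1122919/119429 1139257/119429; -58933/119429 1139257/119429 1246607/119429]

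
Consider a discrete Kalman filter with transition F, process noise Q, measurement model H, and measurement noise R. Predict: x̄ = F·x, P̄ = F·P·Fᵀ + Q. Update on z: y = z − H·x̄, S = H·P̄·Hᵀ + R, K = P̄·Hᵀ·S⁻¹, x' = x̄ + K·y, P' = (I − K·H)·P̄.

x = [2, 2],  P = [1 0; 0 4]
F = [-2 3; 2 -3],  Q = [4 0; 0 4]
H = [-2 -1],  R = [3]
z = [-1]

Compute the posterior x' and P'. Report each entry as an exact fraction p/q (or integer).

x̄ = F·x = [2, -2]
P̄ = F·P·Fᵀ + Q = [44 -40; -40 44]
y = z − H·x̄ = [1]
S = H·P̄·Hᵀ + R = [63]
K = P̄·Hᵀ·S⁻¹ = [-16/21; 4/7]
x' = x̄ + K·y = [26/21, -10/7]
P' = (I − K·H)·P̄ = [52/7 -88/7; -88/7 164/7]

x' = [26/21, -10/7]
P' = [52/7 -88/7; -88/7 164/7]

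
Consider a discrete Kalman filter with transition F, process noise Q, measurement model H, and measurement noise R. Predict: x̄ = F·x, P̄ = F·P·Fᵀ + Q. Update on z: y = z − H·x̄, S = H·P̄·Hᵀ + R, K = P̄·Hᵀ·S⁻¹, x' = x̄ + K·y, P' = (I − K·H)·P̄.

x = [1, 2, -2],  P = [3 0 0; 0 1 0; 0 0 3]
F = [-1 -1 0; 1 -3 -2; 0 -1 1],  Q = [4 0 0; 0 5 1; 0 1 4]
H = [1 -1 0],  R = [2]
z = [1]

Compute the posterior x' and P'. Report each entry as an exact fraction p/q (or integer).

x' = [-31/13, -42/13, -49/13]
P' = [248/39 232/39 5/13; 232/39 290/39 3/13; 5/13 3/13 101/13]

x̄ = F·x = [-3, -1, -4]
P̄ = F·P·Fᵀ + Q = [8 0 1; 0 29 -2; 1 -2 8]
y = z − H·x̄ = [3]
S = H·P̄·Hᵀ + R = [39]
K = P̄·Hᵀ·S⁻¹ = [8/39; -29/39; 1/13]
x' = x̄ + K·y = [-31/13, -42/13, -49/13]
P' = (I − K·H)·P̄ = [248/39 232/39 5/13; 232/39 290/39 3/13; 5/13 3/13 101/13]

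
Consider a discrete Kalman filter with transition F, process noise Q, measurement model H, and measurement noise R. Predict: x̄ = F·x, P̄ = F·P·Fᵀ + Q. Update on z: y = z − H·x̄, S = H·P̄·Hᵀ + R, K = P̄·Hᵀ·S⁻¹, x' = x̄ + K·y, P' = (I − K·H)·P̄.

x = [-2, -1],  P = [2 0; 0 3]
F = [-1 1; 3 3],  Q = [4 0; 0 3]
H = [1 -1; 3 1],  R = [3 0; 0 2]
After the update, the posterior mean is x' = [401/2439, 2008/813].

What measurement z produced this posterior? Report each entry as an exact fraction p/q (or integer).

z = [-3, 3]

x̄ = F·x = [1, -9]
P̄ = F·P·Fᵀ + Q = [9 3; 3 48]
S = H·P̄·Hᵀ + R = [54 -27; -27 149]
K = P̄·Hᵀ·S⁻¹ = [568/2439 66/271; -574/813 69/271]
x' − x̄ = [-2038/2439, 9325/813] = K·y
y = (KᵀK)⁻¹·Kᵀ·(x' − x̄) = [-13, 9]
z = y + H·x̄ = [-13, 9] + [10, -6] = [-3, 3]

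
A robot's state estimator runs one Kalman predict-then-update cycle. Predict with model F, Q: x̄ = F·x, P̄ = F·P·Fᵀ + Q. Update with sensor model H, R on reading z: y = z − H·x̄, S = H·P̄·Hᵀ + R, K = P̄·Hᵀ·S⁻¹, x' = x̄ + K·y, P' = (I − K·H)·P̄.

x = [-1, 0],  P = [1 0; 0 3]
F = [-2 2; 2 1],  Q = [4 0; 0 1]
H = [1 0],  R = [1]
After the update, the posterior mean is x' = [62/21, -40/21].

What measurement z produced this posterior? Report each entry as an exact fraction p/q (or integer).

x̄ = F·x = [2, -2]
P̄ = F·P·Fᵀ + Q = [20 2; 2 8]
S = H·P̄·Hᵀ + R = [21]
K = P̄·Hᵀ·S⁻¹ = [20/21; 2/21]
x' − x̄ = [20/21, 2/21] = K·y
y = (KᵀK)⁻¹·Kᵀ·(x' − x̄) = [1]
z = y + H·x̄ = [1] + [2] = [3]

z = [3]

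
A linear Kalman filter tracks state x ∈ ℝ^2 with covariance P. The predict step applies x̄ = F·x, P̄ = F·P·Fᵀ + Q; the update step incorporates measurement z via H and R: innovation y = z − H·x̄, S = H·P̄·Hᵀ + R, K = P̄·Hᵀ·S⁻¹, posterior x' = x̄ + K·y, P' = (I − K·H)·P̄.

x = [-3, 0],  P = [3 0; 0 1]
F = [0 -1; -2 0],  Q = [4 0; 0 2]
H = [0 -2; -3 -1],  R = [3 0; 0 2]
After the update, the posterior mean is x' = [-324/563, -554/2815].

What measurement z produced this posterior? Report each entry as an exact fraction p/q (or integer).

x̄ = F·x = [0, 6]
P̄ = F·P·Fᵀ + Q = [5 0; 0 14]
S = H·P̄·Hᵀ + R = [59 28; 28 61]
K = P̄·Hᵀ·S⁻¹ = [84/563 -177/563; -1316/2815 -42/2815]
x' − x̄ = [-324/563, -17444/2815] = K·y
y = (KᵀK)⁻¹·Kᵀ·(x' − x̄) = [13, 8]
z = y + H·x̄ = [13, 8] + [-12, -6] = [1, 2]

z = [1, 2]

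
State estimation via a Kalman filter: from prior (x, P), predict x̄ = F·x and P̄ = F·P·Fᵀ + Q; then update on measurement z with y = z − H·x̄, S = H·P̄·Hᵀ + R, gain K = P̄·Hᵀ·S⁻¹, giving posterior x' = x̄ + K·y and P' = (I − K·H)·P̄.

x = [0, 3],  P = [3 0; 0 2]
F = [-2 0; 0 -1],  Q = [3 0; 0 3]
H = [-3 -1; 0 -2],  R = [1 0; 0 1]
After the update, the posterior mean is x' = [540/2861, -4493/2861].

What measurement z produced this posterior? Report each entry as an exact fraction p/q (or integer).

x̄ = F·x = [0, -3]
P̄ = F·P·Fᵀ + Q = [15 0; 0 5]
S = H·P̄·Hᵀ + R = [141 10; 10 21]
K = P̄·Hᵀ·S⁻¹ = [-945/2861 450/2861; -5/2861 -1360/2861]
x' − x̄ = [540/2861, 4090/2861] = K·y
y = (KᵀK)⁻¹·Kᵀ·(x' − x̄) = [-2, -3]
z = y + H·x̄ = [-2, -3] + [3, 6] = [1, 3]

z = [1, 3]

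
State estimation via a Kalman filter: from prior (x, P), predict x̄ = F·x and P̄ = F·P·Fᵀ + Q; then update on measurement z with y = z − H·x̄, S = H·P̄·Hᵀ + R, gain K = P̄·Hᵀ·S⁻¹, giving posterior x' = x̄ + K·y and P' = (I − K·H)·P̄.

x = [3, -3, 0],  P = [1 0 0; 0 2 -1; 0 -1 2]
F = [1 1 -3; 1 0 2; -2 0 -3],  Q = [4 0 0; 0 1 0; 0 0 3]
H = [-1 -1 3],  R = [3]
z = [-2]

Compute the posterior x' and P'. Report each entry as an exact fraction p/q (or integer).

x̄ = F·x = [0, 3, -6]
P̄ = F·P·Fᵀ + Q = [31 -13 19; -13 10 -14; 19 -14 25]
y = z − H·x̄ = [19]
S = H·P̄·Hᵀ + R = [213]
K = P̄·Hᵀ·S⁻¹ = [13/71; -13/71; 70/213]
x' = x̄ + K·y = [247/71, -34/71, 52/213]
P' = (I − K·H)·P̄ = [1694/71 -416/71 439/71; -416/71 203/71 -84/71; 439/71 -84/71 425/213]

x' = [247/71, -34/71, 52/213]
P' = [1694/71 -416/71 439/71; -416/71 203/71 -84/71; 439/71 -84/71 425/213]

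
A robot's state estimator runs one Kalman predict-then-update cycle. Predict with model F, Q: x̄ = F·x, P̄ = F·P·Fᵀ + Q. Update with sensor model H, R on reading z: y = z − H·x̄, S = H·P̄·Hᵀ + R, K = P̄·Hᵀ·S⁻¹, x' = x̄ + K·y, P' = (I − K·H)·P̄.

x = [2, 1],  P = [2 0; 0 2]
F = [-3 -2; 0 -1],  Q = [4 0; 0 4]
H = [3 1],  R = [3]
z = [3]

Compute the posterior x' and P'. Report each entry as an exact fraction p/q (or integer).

x̄ = F·x = [-8, -1]
P̄ = F·P·Fᵀ + Q = [30 4; 4 6]
y = z − H·x̄ = [28]
S = H·P̄·Hᵀ + R = [303]
K = P̄·Hᵀ·S⁻¹ = [94/303; 6/101]
x' = x̄ + K·y = [208/303, 67/101]
P' = (I − K·H)·P̄ = [254/303 -160/101; -160/101 498/101]

x' = [208/303, 67/101]
P' = [254/303 -160/101; -160/101 498/101]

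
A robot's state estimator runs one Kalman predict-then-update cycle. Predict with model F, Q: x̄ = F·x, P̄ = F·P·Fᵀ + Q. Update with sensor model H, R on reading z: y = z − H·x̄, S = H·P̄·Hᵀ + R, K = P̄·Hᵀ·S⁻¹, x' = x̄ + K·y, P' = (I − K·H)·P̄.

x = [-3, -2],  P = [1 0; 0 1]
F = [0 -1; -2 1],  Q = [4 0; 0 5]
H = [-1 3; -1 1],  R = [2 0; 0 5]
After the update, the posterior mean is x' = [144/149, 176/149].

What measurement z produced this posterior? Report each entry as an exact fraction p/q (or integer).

x̄ = F·x = [2, 4]
P̄ = F·P·Fᵀ + Q = [5 -1; -1 10]
S = H·P̄·Hᵀ + R = [103 39; 39 22]
K = P̄·Hᵀ·S⁻¹ = [58/745 -306/745; 253/745 -76/745]
x' − x̄ = [-154/149, -420/149] = K·y
y = (KᵀK)⁻¹·Kᵀ·(x' − x̄) = [-8, 1]
z = y + H·x̄ = [-8, 1] + [10, 2] = [2, 3]

z = [2, 3]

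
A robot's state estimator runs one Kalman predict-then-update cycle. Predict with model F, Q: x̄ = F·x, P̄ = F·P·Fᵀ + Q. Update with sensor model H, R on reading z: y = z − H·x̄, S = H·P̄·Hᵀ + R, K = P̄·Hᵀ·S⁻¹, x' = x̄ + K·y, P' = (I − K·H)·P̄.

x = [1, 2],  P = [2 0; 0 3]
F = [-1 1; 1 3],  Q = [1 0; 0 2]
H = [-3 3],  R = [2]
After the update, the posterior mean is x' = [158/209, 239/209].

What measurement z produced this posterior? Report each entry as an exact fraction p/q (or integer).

x̄ = F·x = [1, 7]
P̄ = F·P·Fᵀ + Q = [6 7; 7 31]
S = H·P̄·Hᵀ + R = [209]
K = P̄·Hᵀ·S⁻¹ = [3/209; 72/209]
x' − x̄ = [-51/209, -1224/209] = K·y
y = (KᵀK)⁻¹·Kᵀ·(x' − x̄) = [-17]
z = y + H·x̄ = [-17] + [18] = [1]

z = [1]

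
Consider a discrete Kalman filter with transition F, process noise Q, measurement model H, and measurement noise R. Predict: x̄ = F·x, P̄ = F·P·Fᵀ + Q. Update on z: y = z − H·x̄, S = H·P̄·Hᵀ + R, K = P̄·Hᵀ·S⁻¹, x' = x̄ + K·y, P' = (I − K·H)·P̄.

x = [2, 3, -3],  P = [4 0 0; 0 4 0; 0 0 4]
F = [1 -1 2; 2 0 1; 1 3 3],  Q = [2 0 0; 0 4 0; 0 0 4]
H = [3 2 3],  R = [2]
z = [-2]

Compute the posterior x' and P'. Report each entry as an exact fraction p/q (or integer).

x' = [-5333/886, 872/443, 1788/443]
P' = [5277/443 926/443 -5868/443; 926/443 4548/443 -3932/443; -5868/443 -3932/443 8544/443]

x̄ = F·x = [-7, 1, 2]
P̄ = F·P·Fᵀ + Q = [26 16 16; 16 24 20; 16 20 80]
y = z − H·x̄ = [11]
S = H·P̄·Hᵀ + R = [1772]
K = P̄·Hᵀ·S⁻¹ = [79/886; 39/443; 82/443]
x' = x̄ + K·y = [-5333/886, 872/443, 1788/443]
P' = (I − K·H)·P̄ = [5277/443 926/443 -5868/443; 926/443 4548/443 -3932/443; -5868/443 -3932/443 8544/443]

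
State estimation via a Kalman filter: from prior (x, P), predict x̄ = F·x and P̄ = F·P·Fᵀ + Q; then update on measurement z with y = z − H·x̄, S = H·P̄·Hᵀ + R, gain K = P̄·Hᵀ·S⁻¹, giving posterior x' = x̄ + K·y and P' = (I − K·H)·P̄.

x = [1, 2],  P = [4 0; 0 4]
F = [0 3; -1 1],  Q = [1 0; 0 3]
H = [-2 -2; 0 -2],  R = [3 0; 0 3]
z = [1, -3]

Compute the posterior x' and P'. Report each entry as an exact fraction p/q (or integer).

x' = [-6724/5213, 5313/5213]
P' = [6645/5213 -3048/5213; -3048/5213 3255/5213]

x̄ = F·x = [6, 1]
P̄ = F·P·Fᵀ + Q = [37 12; 12 11]
y = z − H·x̄ = [15, -1]
S = H·P̄·Hᵀ + R = [291 92; 92 47]
K = P̄·Hᵀ·S⁻¹ = [-2398/5213 2032/5213; -138/5213 -2170/5213]
x' = x̄ + K·y = [-6724/5213, 5313/5213]
P' = (I − K·H)·P̄ = [6645/5213 -3048/5213; -3048/5213 3255/5213]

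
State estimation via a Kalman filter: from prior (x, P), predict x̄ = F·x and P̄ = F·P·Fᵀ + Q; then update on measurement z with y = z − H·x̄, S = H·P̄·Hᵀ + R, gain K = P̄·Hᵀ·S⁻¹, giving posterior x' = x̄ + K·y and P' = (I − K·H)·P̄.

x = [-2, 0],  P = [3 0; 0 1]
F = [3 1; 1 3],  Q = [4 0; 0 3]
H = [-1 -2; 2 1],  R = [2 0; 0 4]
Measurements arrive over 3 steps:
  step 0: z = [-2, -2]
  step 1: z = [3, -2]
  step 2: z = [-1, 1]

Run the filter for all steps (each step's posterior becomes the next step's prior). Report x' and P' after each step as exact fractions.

step 0: x̄ = F·x = [-6, -2]
step 0: P̄ = F·P·Fᵀ + Q = [32 12; 12 15]
step 0: y = z − H·x̄ = [-12, 12]
step 0: S = H·P̄·Hᵀ + R = [142 -154; -154 195]
step 0: K = P̄·Hᵀ·S⁻¹ = [392/1987 1084/1987; -1092/1987 -465/1987]
step 0: x' = x̄ + K·y = [-3618/1987, 3550/1987]
step 0: P' = (I − K·H)·P̄ = [3152/1987 -1968/1987; -1968/1987 2076/1987]
step 1: x̄ = F·x = [-7304/1987, 7032/1987]
step 1: P̄ = F·P·Fᵀ + Q = [26584/1987 -3996/1987; -3996/1987 15989/1987]
step 1: y = z − H·x̄ = [12721/1987, 3602/1987]
step 1: S = H·P̄·Hᵀ + R = [78530/1987 -65166/1987; -65166/1987 114289/1987]
step 1: K = P̄·Hᵀ·S⁻¹ = [271636/1189861 666812/1189861; -673604/1189861 -300823/1189861]
step 1: x' = x̄ + K·y = [-1425972/1189861, -646894/1189861]
step 1: P' = (I − K·H)·P̄ = [1959256/1189861 -1251264/1189861; -1251264/1189861 1299236/1189861]
step 2: x̄ = F·x = [-4924810/1189861, -3366654/1189861]
step 2: P̄ = F·P·Fᵀ + Q = [16184400/1189861 -2737164/1189861; -2737164/1189861 9714379/1189861]
step 2: y = z − H·x̄ = [-12847979/1189861, 14406135/1189861]
step 2: S = H·P̄·Hᵀ + R = [46472982/1189861 -38111738/1189861; -38111738/1189861 68262767/1189861]
step 2: K = P̄·Hᵀ·S⁻¹ = [167336352/722718775 407144628/722718775; -82179236/144543755 -36903289/144543755]
step 2: x' = x̄ + K·y = [131270702/722718775, 31578919/144543755]
step 2: P' = (I − K·H)·P̄ = [1197276576/722718775 -153194928/144543755; -153194928/144543755 31755340/28908751]

step 0: x' = [-3618/1987, 3550/1987], P' = [3152/1987 -1968/1987; -1968/1987 2076/1987]
step 1: x' = [-1425972/1189861, -646894/1189861], P' = [1959256/1189861 -1251264/1189861; -1251264/1189861 1299236/1189861]
step 2: x' = [131270702/722718775, 31578919/144543755], P' = [1197276576/722718775 -153194928/144543755; -153194928/144543755 31755340/28908751]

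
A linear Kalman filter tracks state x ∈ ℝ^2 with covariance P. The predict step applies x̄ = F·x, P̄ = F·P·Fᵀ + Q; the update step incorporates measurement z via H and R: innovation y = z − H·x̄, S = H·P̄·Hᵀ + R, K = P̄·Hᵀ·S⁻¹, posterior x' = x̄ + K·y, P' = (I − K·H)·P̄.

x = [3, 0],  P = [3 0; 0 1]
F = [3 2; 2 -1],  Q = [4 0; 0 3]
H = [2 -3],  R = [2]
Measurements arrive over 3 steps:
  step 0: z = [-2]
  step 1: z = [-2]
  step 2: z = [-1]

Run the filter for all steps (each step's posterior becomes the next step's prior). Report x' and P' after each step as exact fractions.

step 0: x' = [401/47, 298/47], P' = [1403/47 928/47; 928/47 624/47]
step 1: x' = [-75253/32691, -29828/32691], P' = [991891/32691 642194/32691; 642194/32691 422662/32691]
step 2: x' = [-87726295/22181533, -50972949/22181533], P' = [692781917/22181533 448744698/22181533; 448744698/22181533 295337890/22181533]

step 0: x̄ = F·x = [9, 6]
step 0: P̄ = F·P·Fᵀ + Q = [35 16; 16 16]
step 0: y = z − H·x̄ = [-2]
step 0: S = H·P̄·Hᵀ + R = [94]
step 0: K = P̄·Hᵀ·S⁻¹ = [11/47; -8/47]
step 0: x' = x̄ + K·y = [401/47, 298/47]
step 0: P' = (I − K·H)·P̄ = [1403/47 928/47; 928/47 624/47]
step 1: x̄ = F·x = [1799/47, 504/47]
step 1: P̄ = F·P·Fᵀ + Q = [26447/47 8098/47; 8098/47 2665/47]
step 1: y = z − H·x̄ = [-2180/47]
step 1: S = H·P̄·Hᵀ + R = [32691/47]
step 1: K = P̄·Hᵀ·S⁻¹ = [28600/32691; 8201/32691]
step 1: x' = x̄ + K·y = [-75253/32691, -29828/32691]
step 1: P' = (I − K·H)·P̄ = [991891/32691 642194/32691; 642194/32691 422662/32691]
step 2: x̄ = F·x = [-285415/32691, -40226/10897]
step 2: P̄ = F·P·Fᵀ + Q = [18454759/32691 1916072/10897; 1916072/10897 639841/10897]
step 2: y = z − H·x̄ = [176105/32691]
step 2: S = H·P̄·Hᵀ + R = [22181533/32691]
step 2: K = P̄·Hᵀ·S⁻¹ = [19664870/22181533; 5737863/22181533]
step 2: x' = x̄ + K·y = [-87726295/22181533, -50972949/22181533]
step 2: P' = (I − K·H)·P̄ = [692781917/22181533 448744698/22181533; 448744698/22181533 295337890/22181533]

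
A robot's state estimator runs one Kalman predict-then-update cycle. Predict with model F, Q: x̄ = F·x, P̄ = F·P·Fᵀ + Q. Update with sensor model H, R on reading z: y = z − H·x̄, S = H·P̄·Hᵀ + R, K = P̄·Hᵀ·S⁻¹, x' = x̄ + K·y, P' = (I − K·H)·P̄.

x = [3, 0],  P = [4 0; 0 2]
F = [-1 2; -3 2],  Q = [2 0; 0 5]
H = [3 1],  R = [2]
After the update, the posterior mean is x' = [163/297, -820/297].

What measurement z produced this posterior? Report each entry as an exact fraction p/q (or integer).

z = [-1]

x̄ = F·x = [-3, -9]
P̄ = F·P·Fᵀ + Q = [14 20; 20 49]
S = H·P̄·Hᵀ + R = [297]
K = P̄·Hᵀ·S⁻¹ = [62/297; 109/297]
x' − x̄ = [1054/297, 1853/297] = K·y
y = (KᵀK)⁻¹·Kᵀ·(x' − x̄) = [17]
z = y + H·x̄ = [17] + [-18] = [-1]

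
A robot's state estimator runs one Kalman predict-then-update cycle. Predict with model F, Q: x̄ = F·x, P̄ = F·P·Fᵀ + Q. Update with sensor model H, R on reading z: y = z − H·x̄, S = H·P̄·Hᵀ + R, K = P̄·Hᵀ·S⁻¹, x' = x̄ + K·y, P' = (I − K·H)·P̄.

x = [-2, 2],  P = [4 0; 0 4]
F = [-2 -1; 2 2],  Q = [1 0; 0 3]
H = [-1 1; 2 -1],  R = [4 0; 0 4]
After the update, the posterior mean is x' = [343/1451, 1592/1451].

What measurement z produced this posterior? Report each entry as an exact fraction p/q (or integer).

x̄ = F·x = [2, 0]
P̄ = F·P·Fᵀ + Q = [21 -24; -24 35]
S = H·P̄·Hᵀ + R = [108 -149; -149 219]
K = P̄·Hᵀ·S⁻¹ = [-21/1451 423/1451; 554/1451 -173/1451]
x' − x̄ = [-2559/1451, 1592/1451] = K·y
y = (KᵀK)⁻¹·Kᵀ·(x' − x̄) = [1, -6]
z = y + H·x̄ = [1, -6] + [-2, 4] = [-1, -2]

z = [-1, -2]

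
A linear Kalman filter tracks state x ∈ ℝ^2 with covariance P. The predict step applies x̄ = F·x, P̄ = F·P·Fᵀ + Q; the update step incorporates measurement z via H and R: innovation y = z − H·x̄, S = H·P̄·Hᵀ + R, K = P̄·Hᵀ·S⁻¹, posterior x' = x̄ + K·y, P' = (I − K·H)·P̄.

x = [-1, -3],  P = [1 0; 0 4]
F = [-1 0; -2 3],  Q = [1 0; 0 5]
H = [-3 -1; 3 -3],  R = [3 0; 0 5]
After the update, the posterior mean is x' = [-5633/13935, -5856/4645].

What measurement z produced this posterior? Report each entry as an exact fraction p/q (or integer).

z = [3, 2]

x̄ = F·x = [1, -7]
P̄ = F·P·Fᵀ + Q = [2 2; 2 45]
S = H·P̄·Hᵀ + R = [78 129; 129 392]
K = P̄·Hᵀ·S⁻¹ = [-3136/13935 344/4645; -1117/4645 -1161/4645]
x' − x̄ = [-19568/13935, 26659/4645] = K·y
y = (KᵀK)⁻¹·Kᵀ·(x' − x̄) = [-1, -22]
z = y + H·x̄ = [-1, -22] + [4, 24] = [3, 2]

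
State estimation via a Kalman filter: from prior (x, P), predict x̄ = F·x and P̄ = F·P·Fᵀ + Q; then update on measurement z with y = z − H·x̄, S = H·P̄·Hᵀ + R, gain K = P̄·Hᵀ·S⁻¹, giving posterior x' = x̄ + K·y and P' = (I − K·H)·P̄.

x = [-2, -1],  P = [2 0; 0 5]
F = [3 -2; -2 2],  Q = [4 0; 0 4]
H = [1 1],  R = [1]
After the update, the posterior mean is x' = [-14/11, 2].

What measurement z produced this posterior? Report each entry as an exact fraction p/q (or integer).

x̄ = F·x = [-4, 2]
P̄ = F·P·Fᵀ + Q = [42 -32; -32 32]
S = H·P̄·Hᵀ + R = [11]
K = P̄·Hᵀ·S⁻¹ = [10/11; 0]
x' − x̄ = [30/11, 0] = K·y
y = (KᵀK)⁻¹·Kᵀ·(x' − x̄) = [3]
z = y + H·x̄ = [3] + [-2] = [1]

z = [1]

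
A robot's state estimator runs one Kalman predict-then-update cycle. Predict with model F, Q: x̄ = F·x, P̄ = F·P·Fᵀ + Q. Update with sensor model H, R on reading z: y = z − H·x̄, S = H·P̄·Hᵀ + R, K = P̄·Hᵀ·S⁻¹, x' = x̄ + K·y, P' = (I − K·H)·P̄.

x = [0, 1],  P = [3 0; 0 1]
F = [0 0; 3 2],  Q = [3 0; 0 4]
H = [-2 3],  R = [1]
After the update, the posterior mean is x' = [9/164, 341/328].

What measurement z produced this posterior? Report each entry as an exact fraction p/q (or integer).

x̄ = F·x = [0, 2]
P̄ = F·P·Fᵀ + Q = [3 0; 0 35]
S = H·P̄·Hᵀ + R = [328]
K = P̄·Hᵀ·S⁻¹ = [-3/164; 105/328]
x' − x̄ = [9/164, -315/328] = K·y
y = (KᵀK)⁻¹·Kᵀ·(x' − x̄) = [-3]
z = y + H·x̄ = [-3] + [6] = [3]

z = [3]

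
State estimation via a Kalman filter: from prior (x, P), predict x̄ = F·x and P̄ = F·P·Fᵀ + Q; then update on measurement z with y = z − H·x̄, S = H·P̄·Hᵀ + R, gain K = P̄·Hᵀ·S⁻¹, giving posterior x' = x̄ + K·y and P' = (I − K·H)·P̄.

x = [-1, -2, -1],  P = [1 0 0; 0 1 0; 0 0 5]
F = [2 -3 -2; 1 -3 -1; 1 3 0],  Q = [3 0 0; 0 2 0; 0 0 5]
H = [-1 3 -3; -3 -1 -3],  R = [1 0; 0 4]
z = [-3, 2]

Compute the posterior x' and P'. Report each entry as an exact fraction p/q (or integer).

x̄ = F·x = [6, 6, -7]
P̄ = F·P·Fᵀ + Q = [36 21 -7; 21 17 -8; -7 -8 15]
y = z − H·x̄ = [-36, 5]
S = H·P̄·Hᵀ + R = [301 -12; -12 432]
K = P̄·Hᵀ·S⁻¹ = [135/902 -887/3608; 236/1353 -1013/8118; -281/1353 -695/16236]
x' = x̄ + K·y = [-2227/3608, -7333/8118, 4265/16236]
P' = (I − K·H)·P̄ = [2043/902 -383/451 -746/451; -383/451 2407/4059 3320/4059; -746/451 3320/4059 5839/4059]

x' = [-2227/3608, -7333/8118, 4265/16236]
P' = [2043/902 -383/451 -746/451; -383/451 2407/4059 3320/4059; -746/451 3320/4059 5839/4059]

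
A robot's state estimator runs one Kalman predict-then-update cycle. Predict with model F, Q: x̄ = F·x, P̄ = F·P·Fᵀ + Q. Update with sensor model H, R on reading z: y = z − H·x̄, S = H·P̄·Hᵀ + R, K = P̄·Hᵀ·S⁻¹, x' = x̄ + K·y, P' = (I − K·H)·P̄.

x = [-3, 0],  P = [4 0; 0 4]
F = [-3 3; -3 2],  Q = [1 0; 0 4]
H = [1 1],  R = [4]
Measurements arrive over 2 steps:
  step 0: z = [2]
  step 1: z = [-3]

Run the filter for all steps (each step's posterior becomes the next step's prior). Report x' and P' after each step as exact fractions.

step 0: x̄ = F·x = [9, 9]
step 0: P̄ = F·P·Fᵀ + Q = [73 60; 60 56]
step 0: y = z − H·x̄ = [-16]
step 0: S = H·P̄·Hᵀ + R = [253]
step 0: K = P̄·Hᵀ·S⁻¹ = [133/253; 116/253]
step 0: x' = x̄ + K·y = [149/253, 421/253]
step 0: P' = (I − K·H)·P̄ = [780/253 -248/253; -248/253 712/253]
step 1: x̄ = F·x = [816/253, 395/253]
step 1: P̄ = F·P·Fᵀ + Q = [18145/253 15012/253; 15012/253 13856/253]
step 1: y = z − H·x̄ = [-1970/253]
step 1: S = H·P̄·Hᵀ + R = [63037/253]
step 1: K = P̄·Hᵀ·S⁻¹ = [33157/63037; 28868/63037]
step 1: x' = x̄ + K·y = [-54866/63037, -126365/63037]
step 1: P' = (I − K·H)·P̄ = [175572/63037 -42944/63037; -42944/63037 158416/63037]

step 0: x' = [149/253, 421/253], P' = [780/253 -248/253; -248/253 712/253]
step 1: x' = [-54866/63037, -126365/63037], P' = [175572/63037 -42944/63037; -42944/63037 158416/63037]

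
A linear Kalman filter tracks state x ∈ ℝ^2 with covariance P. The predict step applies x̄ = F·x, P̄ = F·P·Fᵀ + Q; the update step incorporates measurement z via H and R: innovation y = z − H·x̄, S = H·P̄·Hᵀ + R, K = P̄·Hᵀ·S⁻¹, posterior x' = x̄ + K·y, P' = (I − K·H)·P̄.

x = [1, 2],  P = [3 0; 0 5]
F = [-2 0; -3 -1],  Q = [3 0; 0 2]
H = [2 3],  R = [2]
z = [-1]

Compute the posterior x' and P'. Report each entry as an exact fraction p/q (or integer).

x' = [43/73, -109/146]
P' = [213/73 -135/73; -135/73 203/146]

x̄ = F·x = [-2, -5]
P̄ = F·P·Fᵀ + Q = [15 18; 18 34]
y = z − H·x̄ = [18]
S = H·P̄·Hᵀ + R = [584]
K = P̄·Hᵀ·S⁻¹ = [21/146; 69/292]
x' = x̄ + K·y = [43/73, -109/146]
P' = (I − K·H)·P̄ = [213/73 -135/73; -135/73 203/146]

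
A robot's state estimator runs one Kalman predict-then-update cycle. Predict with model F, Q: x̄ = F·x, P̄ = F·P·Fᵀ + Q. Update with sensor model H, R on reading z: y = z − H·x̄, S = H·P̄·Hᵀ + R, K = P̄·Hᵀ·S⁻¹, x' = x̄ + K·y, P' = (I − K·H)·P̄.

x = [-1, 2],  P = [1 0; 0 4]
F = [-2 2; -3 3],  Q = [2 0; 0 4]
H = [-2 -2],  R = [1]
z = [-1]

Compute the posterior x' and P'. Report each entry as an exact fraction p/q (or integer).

x' = [134/525, 143/525]
P' = [734/525 -682/525; -682/525 761/525]

x̄ = F·x = [6, 9]
P̄ = F·P·Fᵀ + Q = [22 30; 30 49]
y = z − H·x̄ = [29]
S = H·P̄·Hᵀ + R = [525]
K = P̄·Hᵀ·S⁻¹ = [-104/525; -158/525]
x' = x̄ + K·y = [134/525, 143/525]
P' = (I − K·H)·P̄ = [734/525 -682/525; -682/525 761/525]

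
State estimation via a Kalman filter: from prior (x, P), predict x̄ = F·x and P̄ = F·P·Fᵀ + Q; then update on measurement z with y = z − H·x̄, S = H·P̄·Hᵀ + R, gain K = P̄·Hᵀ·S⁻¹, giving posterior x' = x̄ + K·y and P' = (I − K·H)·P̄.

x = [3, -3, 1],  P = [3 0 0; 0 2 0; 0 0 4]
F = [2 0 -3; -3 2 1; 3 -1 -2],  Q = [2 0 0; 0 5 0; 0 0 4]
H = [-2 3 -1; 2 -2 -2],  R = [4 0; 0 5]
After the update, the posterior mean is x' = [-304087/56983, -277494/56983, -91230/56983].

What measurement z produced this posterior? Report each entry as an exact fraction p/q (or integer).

z = [-2, 3]

x̄ = F·x = [3, -14, 10]
P̄ = F·P·Fᵀ + Q = [50 -30 42; -30 44 -39; 42 -39 49]
S = H·P̄·Hᵀ + R = [1411 -426; -426 169]
K = P̄·Hᵀ·S⁻¹ = [-6832/56983 8404/56983; 9219/56983 -364/56983; -14986/56983 -16196/56983]
x' − x̄ = [-475036/56983, 520268/56983, -661060/56983] = K·y
y = (KᵀK)⁻¹·Kᵀ·(x' − x̄) = [56, -11]
z = y + H·x̄ = [56, -11] + [-58, 14] = [-2, 3]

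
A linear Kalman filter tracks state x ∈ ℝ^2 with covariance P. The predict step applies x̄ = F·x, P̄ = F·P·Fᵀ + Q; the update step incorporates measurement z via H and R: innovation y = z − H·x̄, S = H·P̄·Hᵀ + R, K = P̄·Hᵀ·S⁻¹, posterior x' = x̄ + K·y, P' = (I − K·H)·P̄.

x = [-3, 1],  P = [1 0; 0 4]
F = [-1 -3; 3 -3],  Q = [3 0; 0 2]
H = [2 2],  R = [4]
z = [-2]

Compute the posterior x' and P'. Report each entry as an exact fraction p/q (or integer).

x' = [73/14, -44/7]
P' = [831/154 -379/77; -379/77 419/77]

x̄ = F·x = [0, -12]
P̄ = F·P·Fᵀ + Q = [40 33; 33 47]
y = z − H·x̄ = [22]
S = H·P̄·Hᵀ + R = [616]
K = P̄·Hᵀ·S⁻¹ = [73/308; 20/77]
x' = x̄ + K·y = [73/14, -44/7]
P' = (I − K·H)·P̄ = [831/154 -379/77; -379/77 419/77]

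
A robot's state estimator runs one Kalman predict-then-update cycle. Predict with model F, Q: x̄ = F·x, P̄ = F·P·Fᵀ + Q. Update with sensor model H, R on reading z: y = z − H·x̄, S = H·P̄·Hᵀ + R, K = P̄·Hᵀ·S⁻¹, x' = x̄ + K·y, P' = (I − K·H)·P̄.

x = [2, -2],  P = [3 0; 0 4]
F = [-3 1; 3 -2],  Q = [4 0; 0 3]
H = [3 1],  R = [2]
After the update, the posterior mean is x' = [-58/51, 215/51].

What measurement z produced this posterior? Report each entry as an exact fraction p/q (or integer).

z = [1]

x̄ = F·x = [-8, 10]
P̄ = F·P·Fᵀ + Q = [35 -35; -35 46]
S = H·P̄·Hᵀ + R = [153]
K = P̄·Hᵀ·S⁻¹ = [70/153; -59/153]
x' − x̄ = [350/51, -295/51] = K·y
y = (KᵀK)⁻¹·Kᵀ·(x' − x̄) = [15]
z = y + H·x̄ = [15] + [-14] = [1]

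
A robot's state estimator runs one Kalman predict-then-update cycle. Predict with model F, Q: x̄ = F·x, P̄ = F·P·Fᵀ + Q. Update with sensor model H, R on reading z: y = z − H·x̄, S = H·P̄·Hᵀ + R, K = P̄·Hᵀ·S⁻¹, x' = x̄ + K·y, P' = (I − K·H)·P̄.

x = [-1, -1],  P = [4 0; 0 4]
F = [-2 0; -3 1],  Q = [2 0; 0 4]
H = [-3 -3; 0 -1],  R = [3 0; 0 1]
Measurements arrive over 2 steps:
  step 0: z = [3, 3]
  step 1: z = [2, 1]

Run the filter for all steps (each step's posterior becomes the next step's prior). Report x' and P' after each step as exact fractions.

step 0: x̄ = F·x = [2, 2]
step 0: P̄ = F·P·Fᵀ + Q = [18 24; 24 44]
step 0: y = z − H·x̄ = [15, 5]
step 0: S = H·P̄·Hᵀ + R = [993 204; 204 45]
step 0: K = P̄·Hᵀ·S⁻¹ = [-86/341 208/341; -68/1023 -692/1023]
step 0: x' = x̄ + K·y = [432/341, -2434/1023]
step 0: P' = (I − K·H)·P̄ = [294/341 -208/341; -208/341 692/1023]
step 1: x̄ = F·x = [-864/341, -6322/1023]
step 1: P̄ = F·P·Fᵀ + Q = [1858/341 2180/341; 2180/341 16466/1023]
step 1: y = z − H·x̄ = [-8232/341, -5299/1023]
step 1: S = H·P̄·Hᵀ + R = [106383/341 23006/341; 23006/341 17489/1023]
step 1: K = P̄·Hᵀ·S⁻¹ = [-60022/266573 137184/266573; -23006/266573 -160190/266573]
step 1: x' = x̄ + K·y = [62960/266573, -262240/266573]
step 1: P' = (I − K·H)·P̄ = [197206/266573 -137184/266573; -137184/266573 160190/266573]

step 0: x' = [432/341, -2434/1023], P' = [294/341 -208/341; -208/341 692/1023]
step 1: x' = [62960/266573, -262240/266573], P' = [197206/266573 -137184/266573; -137184/266573 160190/266573]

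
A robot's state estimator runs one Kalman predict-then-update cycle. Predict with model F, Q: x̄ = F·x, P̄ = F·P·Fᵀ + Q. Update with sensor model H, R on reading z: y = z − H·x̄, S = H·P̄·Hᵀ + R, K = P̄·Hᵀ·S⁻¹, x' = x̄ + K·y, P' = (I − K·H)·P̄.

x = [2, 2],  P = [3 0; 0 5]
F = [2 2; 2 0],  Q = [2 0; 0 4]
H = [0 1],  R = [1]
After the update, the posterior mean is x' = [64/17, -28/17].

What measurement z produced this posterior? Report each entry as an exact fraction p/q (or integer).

x̄ = F·x = [8, 4]
P̄ = F·P·Fᵀ + Q = [34 12; 12 16]
S = H·P̄·Hᵀ + R = [17]
K = P̄·Hᵀ·S⁻¹ = [12/17; 16/17]
x' − x̄ = [-72/17, -96/17] = K·y
y = (KᵀK)⁻¹·Kᵀ·(x' − x̄) = [-6]
z = y + H·x̄ = [-6] + [4] = [-2]

z = [-2]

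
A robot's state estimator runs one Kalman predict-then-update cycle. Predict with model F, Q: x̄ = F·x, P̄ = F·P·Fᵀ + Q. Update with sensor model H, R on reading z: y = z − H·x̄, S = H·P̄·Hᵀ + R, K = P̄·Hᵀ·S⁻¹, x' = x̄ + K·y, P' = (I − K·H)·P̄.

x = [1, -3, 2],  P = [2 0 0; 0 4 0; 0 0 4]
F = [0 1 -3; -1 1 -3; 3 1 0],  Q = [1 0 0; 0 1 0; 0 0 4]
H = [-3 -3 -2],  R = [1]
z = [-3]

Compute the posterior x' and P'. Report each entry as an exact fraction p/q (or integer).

x̄ = F·x = [-9, -10, 0]
P̄ = F·P·Fᵀ + Q = [41 40 4; 40 43 -2; 4 -2 26]
y = z − H·x̄ = [-60]
S = H·P̄·Hᵀ + R = [1605]
K = P̄·Hᵀ·S⁻¹ = [-251/1605; -49/321; -58/1605]
x' = x̄ + K·y = [41/107, -90/107, 232/107]
P' = (I − K·H)·P̄ = [2804/1605 541/321 -8138/1605; 541/321 1798/321 -3484/321; -8138/1605 -3484/321 38366/1605]

x' = [41/107, -90/107, 232/107]
P' = [2804/1605 541/321 -8138/1605; 541/321 1798/321 -3484/321; -8138/1605 -3484/321 38366/1605]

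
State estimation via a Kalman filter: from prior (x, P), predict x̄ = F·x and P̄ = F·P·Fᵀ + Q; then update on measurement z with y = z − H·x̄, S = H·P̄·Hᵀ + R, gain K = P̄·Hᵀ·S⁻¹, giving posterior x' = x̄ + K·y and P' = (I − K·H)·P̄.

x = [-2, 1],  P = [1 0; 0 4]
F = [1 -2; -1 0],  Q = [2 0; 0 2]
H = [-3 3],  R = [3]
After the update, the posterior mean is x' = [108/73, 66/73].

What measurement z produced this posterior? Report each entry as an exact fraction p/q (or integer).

z = [-2]

x̄ = F·x = [-4, 2]
P̄ = F·P·Fᵀ + Q = [19 -1; -1 3]
S = H·P̄·Hᵀ + R = [219]
K = P̄·Hᵀ·S⁻¹ = [-20/73; 4/73]
x' − x̄ = [400/73, -80/73] = K·y
y = (KᵀK)⁻¹·Kᵀ·(x' − x̄) = [-20]
z = y + H·x̄ = [-20] + [18] = [-2]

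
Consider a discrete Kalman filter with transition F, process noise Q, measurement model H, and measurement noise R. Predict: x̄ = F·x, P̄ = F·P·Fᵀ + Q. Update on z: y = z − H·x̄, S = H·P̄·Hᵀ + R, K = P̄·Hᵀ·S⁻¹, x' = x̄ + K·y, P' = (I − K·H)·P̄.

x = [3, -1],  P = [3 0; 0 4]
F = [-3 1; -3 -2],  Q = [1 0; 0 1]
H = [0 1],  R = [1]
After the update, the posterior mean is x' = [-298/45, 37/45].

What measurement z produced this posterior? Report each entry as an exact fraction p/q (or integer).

z = [1]

x̄ = F·x = [-10, -7]
P̄ = F·P·Fᵀ + Q = [32 19; 19 44]
S = H·P̄·Hᵀ + R = [45]
K = P̄·Hᵀ·S⁻¹ = [19/45; 44/45]
x' − x̄ = [152/45, 352/45] = K·y
y = (KᵀK)⁻¹·Kᵀ·(x' − x̄) = [8]
z = y + H·x̄ = [8] + [-7] = [1]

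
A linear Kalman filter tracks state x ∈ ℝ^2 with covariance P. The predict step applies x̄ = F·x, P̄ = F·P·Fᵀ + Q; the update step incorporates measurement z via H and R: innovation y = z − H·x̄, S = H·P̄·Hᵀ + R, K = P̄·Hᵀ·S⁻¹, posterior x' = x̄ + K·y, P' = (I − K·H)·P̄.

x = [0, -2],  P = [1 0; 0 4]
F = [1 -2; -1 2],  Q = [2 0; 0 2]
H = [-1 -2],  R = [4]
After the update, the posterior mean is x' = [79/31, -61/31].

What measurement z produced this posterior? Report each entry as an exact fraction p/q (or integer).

z = [1]

x̄ = F·x = [4, -4]
P̄ = F·P·Fᵀ + Q = [19 -17; -17 19]
S = H·P̄·Hᵀ + R = [31]
K = P̄·Hᵀ·S⁻¹ = [15/31; -21/31]
x' − x̄ = [-45/31, 63/31] = K·y
y = (KᵀK)⁻¹·Kᵀ·(x' − x̄) = [-3]
z = y + H·x̄ = [-3] + [4] = [1]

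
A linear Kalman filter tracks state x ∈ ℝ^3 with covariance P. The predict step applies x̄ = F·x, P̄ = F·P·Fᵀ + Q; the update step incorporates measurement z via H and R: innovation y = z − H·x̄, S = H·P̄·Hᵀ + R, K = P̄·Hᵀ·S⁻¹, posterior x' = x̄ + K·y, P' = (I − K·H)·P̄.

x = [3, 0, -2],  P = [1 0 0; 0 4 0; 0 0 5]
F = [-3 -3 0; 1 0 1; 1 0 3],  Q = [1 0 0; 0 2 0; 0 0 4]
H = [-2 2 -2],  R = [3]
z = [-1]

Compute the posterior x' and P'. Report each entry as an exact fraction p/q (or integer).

x' = [-45/97, 187/97, 267/97]
P' = [4922/291 -1793/291 -6577/291; -1793/291 2228/291 4036/291; -6577/291 4036/291 10706/291]

x̄ = F·x = [-9, 1, -3]
P̄ = F·P·Fᵀ + Q = [46 -3 -3; -3 8 16; -3 16 50]
y = z − H·x̄ = [-27]
S = H·P̄·Hᵀ + R = [291]
K = P̄·Hᵀ·S⁻¹ = [-92/291; -10/291; -62/291]
x' = x̄ + K·y = [-45/97, 187/97, 267/97]
P' = (I − K·H)·P̄ = [4922/291 -1793/291 -6577/291; -1793/291 2228/291 4036/291; -6577/291 4036/291 10706/291]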